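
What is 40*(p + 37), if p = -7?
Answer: 1200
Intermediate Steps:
40*(p + 37) = 40*(-7 + 37) = 40*30 = 1200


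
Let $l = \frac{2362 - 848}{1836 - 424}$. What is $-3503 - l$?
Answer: $- \frac{2473875}{706} \approx -3504.1$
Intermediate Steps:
$l = \frac{757}{706}$ ($l = \frac{1514}{1412} = 1514 \cdot \frac{1}{1412} = \frac{757}{706} \approx 1.0722$)
$-3503 - l = -3503 - \frac{757}{706} = - \frac{2473875}{706}$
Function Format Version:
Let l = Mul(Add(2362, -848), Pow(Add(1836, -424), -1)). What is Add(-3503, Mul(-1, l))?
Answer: Rational(-2473875, 706) ≈ -3504.1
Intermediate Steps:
l = Rational(757, 706) (l = Mul(1514, Pow(1412, -1)) = Mul(1514, Rational(1, 1412)) = Rational(757, 706) ≈ 1.0722)
Add(-3503, Mul(-1, l)) = Add(-3503, Mul(-1, Rational(757, 706))) = Add(-3503, Rational(-757, 706)) = Rational(-2473875, 706)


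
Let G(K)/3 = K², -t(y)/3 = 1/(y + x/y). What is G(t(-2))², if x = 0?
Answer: 729/16 ≈ 45.563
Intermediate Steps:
t(y) = -3/y (t(y) = -3/(y + 0/y) = -3/(y + 0) = -3/y)
G(K) = 3*K²
G(t(-2))² = (3*(-3/(-2))²)² = (3*(-3*(-½))²)² = (3*(3/2)²)² = (3*(9/4))² = (27/4)² = 729/16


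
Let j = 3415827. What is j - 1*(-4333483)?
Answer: 7749310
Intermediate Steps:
j - 1*(-4333483) = 3415827 - 1*(-4333483) = 3415827 + 4333483 = 7749310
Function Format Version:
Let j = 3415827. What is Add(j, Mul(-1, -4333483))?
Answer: 7749310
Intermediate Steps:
Add(j, Mul(-1, -4333483)) = Add(3415827, Mul(-1, -4333483)) = Add(3415827, 4333483) = 7749310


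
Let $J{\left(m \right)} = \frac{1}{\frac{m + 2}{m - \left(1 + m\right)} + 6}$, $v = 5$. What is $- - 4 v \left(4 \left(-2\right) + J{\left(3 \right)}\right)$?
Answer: $-140$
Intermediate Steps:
$J{\left(m \right)} = \frac{1}{4 - m}$ ($J{\left(m \right)} = \frac{1}{\frac{2 + m}{-1} + 6} = \frac{1}{\left(2 + m\right) \left(-1\right) + 6} = \frac{1}{\left(-2 - m\right) + 6} = \frac{1}{4 - m}$)
$- - 4 v \left(4 \left(-2\right) + J{\left(3 \right)}\right) = - \left(-4\right) 5 \left(4 \left(-2\right) - \frac{1}{-4 + 3}\right) = - \left(-20\right) \left(-8 - \frac{1}{-1}\right) = - \left(-20\right) \left(-8 - -1\right) = - \left(-20\right) \left(-8 + 1\right) = - \left(-20\right) \left(-7\right) = \left(-1\right) 140 = -140$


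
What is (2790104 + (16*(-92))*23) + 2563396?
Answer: 5319644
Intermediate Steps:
(2790104 + (16*(-92))*23) + 2563396 = (2790104 - 1472*23) + 2563396 = (2790104 - 33856) + 2563396 = 2756248 + 2563396 = 5319644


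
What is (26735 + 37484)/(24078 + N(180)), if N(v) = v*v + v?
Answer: 64219/56658 ≈ 1.1334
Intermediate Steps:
N(v) = v + v² (N(v) = v² + v = v + v²)
(26735 + 37484)/(24078 + N(180)) = (26735 + 37484)/(24078 + 180*(1 + 180)) = 64219/(24078 + 180*181) = 64219/(24078 + 32580) = 64219/56658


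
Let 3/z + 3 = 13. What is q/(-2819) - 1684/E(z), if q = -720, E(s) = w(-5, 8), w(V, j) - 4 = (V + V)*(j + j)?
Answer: 1214879/109941 ≈ 11.050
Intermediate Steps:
z = 3/10 (z = 3/(-3 + 13) = 3/10 ≈ 0.30000)
w(V, j) = 4 + 4*V*j (w(V, j) = 4 + (V + V)*(j + j) = 4 + (2*V)*(2*j) = 4 + 4*V*j)
E(s) = -156 (E(s) = 4 + 4*(-5)*8 = 4 - 160 = -156)
q/(-2819) - 1684/E(z) = -720/(-2819) - 1684/(-156) = -720*(-1/2819) - 1684*(-1/156) = 720/2819 + 421/39 = 1214879/109941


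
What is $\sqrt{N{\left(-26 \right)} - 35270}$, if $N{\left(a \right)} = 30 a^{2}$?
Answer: $i \sqrt{14990} \approx 122.43 i$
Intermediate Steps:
$\sqrt{N{\left(-26 \right)} - 35270} = \sqrt{30 \left(-26\right)^{2} - 35270} = \sqrt{30 \cdot 676 - 35270} = \sqrt{20280 - 35270} = \sqrt{-14990} = i \sqrt{14990}$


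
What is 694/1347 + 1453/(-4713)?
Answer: 145959/705379 ≈ 0.20692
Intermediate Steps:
694/1347 + 1453/(-4713) = 694*(1/1347) + 1453*(-1/4713) = 694/1347 - 1453/4713 = 145959/705379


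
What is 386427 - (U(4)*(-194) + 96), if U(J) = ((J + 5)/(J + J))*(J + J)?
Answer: 388077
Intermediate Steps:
U(J) = 5 + J (U(J) = ((5 + J)/((2*J)))*(2*J) = ((5 + J)*(1/(2*J)))*(2*J) = ((5 + J)/(2*J))*(2*J) = 5 + J)
386427 - (U(4)*(-194) + 96) = 386427 - ((5 + 4)*(-194) + 96) = 386427 - (9*(-194) + 96) = 386427 - (-1746 + 96) = 386427 - 1*(-1650) = 386427 + 1650 = 388077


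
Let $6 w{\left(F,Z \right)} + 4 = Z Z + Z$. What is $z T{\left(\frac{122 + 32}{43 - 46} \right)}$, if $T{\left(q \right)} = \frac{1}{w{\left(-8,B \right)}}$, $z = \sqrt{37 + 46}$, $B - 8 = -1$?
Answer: $\frac{3 \sqrt{83}}{26} \approx 1.0512$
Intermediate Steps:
$B = 7$ ($B = 8 - 1 = 7$)
$z = \sqrt{83} \approx 9.1104$
$w{\left(F,Z \right)} = - \frac{2}{3} + \frac{Z}{6} + \frac{Z^{2}}{6}$ ($w{\left(F,Z \right)} = - \frac{2}{3} + \frac{Z Z + Z}{6} = - \frac{2}{3} + \frac{Z^{2} + Z}{6} = - \frac{2}{3} + \frac{Z + Z^{2}}{6} = - \frac{2}{3} + \left(\frac{Z}{6} + \frac{Z^{2}}{6}\right) = - \frac{2}{3} + \frac{Z}{6} + \frac{Z^{2}}{6}$)
$T{\left(q \right)} = \frac{3}{26}$ ($T{\left(q \right)} = \frac{1}{- \frac{2}{3} + \frac{1}{6} \cdot 7 + \frac{7^{2}}{6}} = \frac{1}{- \frac{2}{3} + \frac{7}{6} + \frac{1}{6} \cdot 49} = \frac{1}{- \frac{2}{3} + \frac{7}{6} + \frac{49}{6}} = \frac{1}{\frac{26}{3}} = \frac{3}{26}$)
$z T{\left(\frac{122 + 32}{43 - 46} \right)} = \sqrt{83} \cdot \frac{3}{26} = \frac{3 \sqrt{83}}{26}$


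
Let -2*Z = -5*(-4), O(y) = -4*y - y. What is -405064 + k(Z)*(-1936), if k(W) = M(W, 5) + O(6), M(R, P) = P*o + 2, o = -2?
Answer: -331496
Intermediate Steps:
M(R, P) = 2 - 2*P (M(R, P) = P*(-2) + 2 = -2*P + 2 = 2 - 2*P)
O(y) = -5*y
Z = -10 (Z = -(-5)*(-4)/2 = -1/2*20 = -10)
k(W) = -38 (k(W) = (2 - 2*5) - 5*6 = (2 - 10) - 30 = -8 - 30 = -38)
-405064 + k(Z)*(-1936) = -405064 - 38*(-1936) = -405064 + 73568 = -331496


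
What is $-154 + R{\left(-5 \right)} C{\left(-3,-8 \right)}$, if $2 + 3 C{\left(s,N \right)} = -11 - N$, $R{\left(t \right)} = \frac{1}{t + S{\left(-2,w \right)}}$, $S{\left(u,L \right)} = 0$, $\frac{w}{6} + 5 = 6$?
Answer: $- \frac{461}{3} \approx -153.67$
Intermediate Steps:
$w = 6$ ($w = -30 + 6 \cdot 6 = -30 + 36 = 6$)
$R{\left(t \right)} = \frac{1}{t}$ ($R{\left(t \right)} = \frac{1}{t + 0} = \frac{1}{t}$)
$C{\left(s,N \right)} = - \frac{13}{3} - \frac{N}{3}$ ($C{\left(s,N \right)} = - \frac{2}{3} + \frac{-11 - N}{3} = - \frac{2}{3} - \left(\frac{11}{3} + \frac{N}{3}\right) = - \frac{13}{3} - \frac{N}{3}$)
$-154 + R{\left(-5 \right)} C{\left(-3,-8 \right)} = -154 + \frac{- \frac{13}{3} - - \frac{8}{3}}{-5} = -154 - \frac{- \frac{13}{3} + \frac{8}{3}}{5} = -154 - - \frac{1}{3} = -154 + \frac{1}{3} = - \frac{461}{3}$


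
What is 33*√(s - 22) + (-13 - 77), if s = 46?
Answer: -90 + 66*√6 ≈ 71.666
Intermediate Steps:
33*√(s - 22) + (-13 - 77) = 33*√(46 - 22) + (-13 - 77) = 33*√24 - 90 = 33*(2*√6) - 90 = 66*√6 - 90 = -90 + 66*√6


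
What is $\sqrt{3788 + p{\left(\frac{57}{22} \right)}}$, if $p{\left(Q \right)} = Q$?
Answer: $\frac{\sqrt{1834646}}{22} \approx 61.568$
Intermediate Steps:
$\sqrt{3788 + p{\left(\frac{57}{22} \right)}} = \sqrt{3788 + \frac{57}{22}} = \sqrt{\frac{83393}{22}} = \frac{\sqrt{1834646}}{22}$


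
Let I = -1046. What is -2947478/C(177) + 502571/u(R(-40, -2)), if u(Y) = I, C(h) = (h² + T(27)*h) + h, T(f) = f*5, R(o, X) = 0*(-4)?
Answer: -30925997959/57949446 ≈ -533.67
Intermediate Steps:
R(o, X) = 0
T(f) = 5*f
C(h) = h² + 136*h (C(h) = (h² + (5*27)*h) + h = (h² + 135*h) + h = h² + 136*h)
u(Y) = -1046
-2947478/C(177) + 502571/u(R(-40, -2)) = -2947478*1/(177*(136 + 177)) + 502571/(-1046) = -2947478/(177*313) + 502571*(-1/1046) = -2947478/55401 - 502571/1046 = -30925997959/57949446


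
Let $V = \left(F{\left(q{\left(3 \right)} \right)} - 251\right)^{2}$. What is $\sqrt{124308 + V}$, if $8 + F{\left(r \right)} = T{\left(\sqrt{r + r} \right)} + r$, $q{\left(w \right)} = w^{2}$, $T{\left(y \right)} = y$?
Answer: $\sqrt{186826 - 1500 \sqrt{2}} \approx 429.77$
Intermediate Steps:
$F{\left(r \right)} = -8 + r + \sqrt{2} \sqrt{r}$ ($F{\left(r \right)} = -8 + \left(\sqrt{r + r} + r\right) = -8 + \left(\sqrt{2 r} + r\right) = -8 + \left(\sqrt{2} \sqrt{r} + r\right) = -8 + \left(r + \sqrt{2} \sqrt{r}\right) = -8 + r + \sqrt{2} \sqrt{r}$)
$V = \left(-250 + 3 \sqrt{2}\right)^{2}$ ($V = \left(\left(-8 + 3^{2} + \sqrt{2} \sqrt{3^{2}}\right) - 251\right)^{2} = \left(\left(-8 + 9 + \sqrt{2} \sqrt{9}\right) - 251\right)^{2} = \left(\left(-8 + 9 + \sqrt{2} \cdot 3\right) - 251\right)^{2} = \left(\left(-8 + 9 + 3 \sqrt{2}\right) - 251\right)^{2} = \left(\left(1 + 3 \sqrt{2}\right) - 251\right)^{2} = \left(-250 + 3 \sqrt{2}\right)^{2} \approx 60397.0$)
$\sqrt{124308 + V} = \sqrt{124308 + \left(62518 - 1500 \sqrt{2}\right)} = \sqrt{186826 - 1500 \sqrt{2}}$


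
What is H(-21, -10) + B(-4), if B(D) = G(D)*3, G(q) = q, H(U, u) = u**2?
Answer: 88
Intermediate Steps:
B(D) = 3*D (B(D) = D*3 = 3*D)
H(-21, -10) + B(-4) = (-10)**2 + 3*(-4) = 100 - 12 = 88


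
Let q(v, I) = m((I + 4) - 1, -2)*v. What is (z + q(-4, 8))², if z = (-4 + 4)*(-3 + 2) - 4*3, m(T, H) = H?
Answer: 16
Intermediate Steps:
q(v, I) = -2*v
z = -12 (z = 0*(-1) - 12 = 0 - 12 = -12)
(z + q(-4, 8))² = (-12 - 2*(-4))² = (-12 + 8)² = (-4)² = 16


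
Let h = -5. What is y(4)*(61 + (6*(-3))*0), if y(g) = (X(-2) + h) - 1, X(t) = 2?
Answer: -244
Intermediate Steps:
y(g) = -4 (y(g) = (2 - 5) - 1 = -3 - 1 = -4)
y(4)*(61 + (6*(-3))*0) = -4*(61 + (6*(-3))*0) = -4*(61 - 18*0) = -4*(61 + 0) = -4*61 = -244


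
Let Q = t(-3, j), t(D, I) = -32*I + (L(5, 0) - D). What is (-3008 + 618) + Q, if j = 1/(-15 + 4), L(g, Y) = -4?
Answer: -26269/11 ≈ -2388.1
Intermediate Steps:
j = -1/11 (j = 1/(-11) = -1/11 ≈ -0.090909)
t(D, I) = -4 - D - 32*I (t(D, I) = -32*I + (-4 - D) = -4 - D - 32*I)
Q = 21/11 (Q = -4 - 1*(-3) - 32*(-1/11) = -4 + 3 + 32/11 = 21/11 ≈ 1.9091)
(-3008 + 618) + Q = (-3008 + 618) + 21/11 = -2390 + 21/11 = -26269/11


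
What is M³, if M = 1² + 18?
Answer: 6859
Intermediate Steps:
M = 19 (M = 1 + 18 = 19)
M³ = 19³ = 6859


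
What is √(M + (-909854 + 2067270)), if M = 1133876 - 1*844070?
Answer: √1447222 ≈ 1203.0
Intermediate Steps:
M = 289806 (M = 1133876 - 844070 = 289806)
√(M + (-909854 + 2067270)) = √(289806 + (-909854 + 2067270)) = √(289806 + 1157416) = √1447222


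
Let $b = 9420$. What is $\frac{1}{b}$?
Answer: $\frac{1}{9420} \approx 0.00010616$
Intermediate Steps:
$\frac{1}{b} = \frac{1}{9420}$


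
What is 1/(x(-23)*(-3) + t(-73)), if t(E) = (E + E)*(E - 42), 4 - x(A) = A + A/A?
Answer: 1/16712 ≈ 5.9837e-5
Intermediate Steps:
x(A) = 3 - A (x(A) = 4 - (A + A/A) = 4 - (A + 1) = 4 - (1 + A) = 4 + (-1 - A) = 3 - A)
t(E) = 2*E*(-42 + E) (t(E) = (2*E)*(-42 + E) = 2*E*(-42 + E))
1/(x(-23)*(-3) + t(-73)) = 1/((3 - 1*(-23))*(-3) + 2*(-73)*(-42 - 73)) = 1/((3 + 23)*(-3) + 2*(-73)*(-115)) = 1/(26*(-3) + 16790) = 1/(-78 + 16790) = 1/16712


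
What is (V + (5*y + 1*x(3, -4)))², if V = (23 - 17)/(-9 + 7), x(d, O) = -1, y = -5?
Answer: 841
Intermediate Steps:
V = -3 (V = 6/(-2) = 6*(-½) = -3)
(V + (5*y + 1*x(3, -4)))² = (-3 + (5*(-5) + 1*(-1)))² = (-3 + (-25 - 1))² = (-3 - 26)² = (-29)² = 841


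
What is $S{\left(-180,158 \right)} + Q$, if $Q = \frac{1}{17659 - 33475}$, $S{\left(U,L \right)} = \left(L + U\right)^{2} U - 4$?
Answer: $- \frac{1377953185}{15816} \approx -87124.0$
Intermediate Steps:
$S{\left(U,L \right)} = -4 + U \left(L + U\right)^{2}$ ($S{\left(U,L \right)} = U \left(L + U\right)^{2} - 4 = -4 + U \left(L + U\right)^{2}$)
$Q = - \frac{1}{15816}$ ($Q = \frac{1}{-15816} = - \frac{1}{15816} \approx -6.3227 \cdot 10^{-5}$)
$S{\left(-180,158 \right)} + Q = \left(-4 - 180 \left(158 - 180\right)^{2}\right) - \frac{1}{15816} = \left(-4 - 180 \left(-22\right)^{2}\right) - \frac{1}{15816} = \left(-4 - 87120\right) - \frac{1}{15816} = -87124 - \frac{1}{15816} = - \frac{1377953185}{15816}$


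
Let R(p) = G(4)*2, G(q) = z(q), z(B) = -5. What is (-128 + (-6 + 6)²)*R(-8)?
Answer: 1280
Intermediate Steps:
G(q) = -5
R(p) = -10 (R(p) = -5*2 = -10)
(-128 + (-6 + 6)²)*R(-8) = (-128 + (-6 + 6)²)*(-10) = (-128 + 0²)*(-10) = (-128 + 0)*(-10) = -128*(-10) = 1280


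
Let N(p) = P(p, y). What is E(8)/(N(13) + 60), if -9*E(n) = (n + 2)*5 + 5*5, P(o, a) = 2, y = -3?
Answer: -25/186 ≈ -0.13441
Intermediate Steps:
E(n) = -35/9 - 5*n/9 (E(n) = -((n + 2)*5 + 5*5)/9 = -((2 + n)*5 + 25)/9 = -((10 + 5*n) + 25)/9 = -(35 + 5*n)/9 = -35/9 - 5*n/9)
N(p) = 2
E(8)/(N(13) + 60) = (-35/9 - 5/9*8)/(2 + 60) = (-35/9 - 40/9)/62 = (1/62)*(-25/3) = -25/186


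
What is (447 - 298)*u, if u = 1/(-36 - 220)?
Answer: -149/256 ≈ -0.58203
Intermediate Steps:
u = -1/256 (u = 1/(-256) = -1/256 ≈ -0.0039063)
(447 - 298)*u = (447 - 298)*(-1/256) = 149*(-1/256) = -149/256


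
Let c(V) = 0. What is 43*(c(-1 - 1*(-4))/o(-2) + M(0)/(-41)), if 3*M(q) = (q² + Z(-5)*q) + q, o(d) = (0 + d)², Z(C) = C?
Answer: 0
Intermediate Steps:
o(d) = d²
M(q) = -4*q/3 + q²/3 (M(q) = ((q² - 5*q) + q)/3 = (q² - 4*q)/3 = -4*q/3 + q²/3)
43*(c(-1 - 1*(-4))/o(-2) + M(0)/(-41)) = 43*(0/((-2)²) + ((⅓)*0*(-4 + 0))/(-41)) = 43*(0/4 + ((⅓)*0*(-4))*(-1/41)) = 43*(0*(¼) + 0*(-1/41)) = 43*(0 + 0) = 43*0 = 0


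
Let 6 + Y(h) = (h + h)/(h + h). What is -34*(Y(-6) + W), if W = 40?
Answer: -1190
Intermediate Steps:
Y(h) = -5 (Y(h) = -6 + (h + h)/(h + h) = -6 + (2*h)/((2*h)) = -6 + (2*h)*(1/(2*h)) = -6 + 1 = -5)
-34*(Y(-6) + W) = -34*(-5 + 40) = -34*35 = -1190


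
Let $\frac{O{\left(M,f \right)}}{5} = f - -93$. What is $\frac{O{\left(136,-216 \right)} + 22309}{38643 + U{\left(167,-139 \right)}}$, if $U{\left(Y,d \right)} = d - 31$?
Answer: $\frac{21694}{38473} \approx 0.56388$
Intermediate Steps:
$U{\left(Y,d \right)} = -31 + d$
$O{\left(M,f \right)} = 465 + 5 f$ ($O{\left(M,f \right)} = 5 \left(f - -93\right) = 5 \left(f + 93\right) = 5 \left(93 + f\right) = 465 + 5 f$)
$\frac{O{\left(136,-216 \right)} + 22309}{38643 + U{\left(167,-139 \right)}} = \frac{\left(465 + 5 \left(-216\right)\right) + 22309}{38643 - 170} = \frac{\left(465 - 1080\right) + 22309}{38643 - 170} = \frac{-615 + 22309}{38473} = 21694 \cdot \frac{1}{38473} = \frac{21694}{38473}$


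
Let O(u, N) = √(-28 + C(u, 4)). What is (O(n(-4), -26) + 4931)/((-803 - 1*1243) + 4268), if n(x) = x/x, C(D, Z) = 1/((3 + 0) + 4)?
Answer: 4931/2222 + I*√1365/15554 ≈ 2.2192 + 0.0023753*I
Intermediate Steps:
C(D, Z) = ⅐ (C(D, Z) = 1/(3 + 4) = 1/7 = ⅐)
n(x) = 1
O(u, N) = I*√1365/7 (O(u, N) = √(-28 + ⅐) = √(-195/7) = I*√1365/7)
(O(n(-4), -26) + 4931)/((-803 - 1*1243) + 4268) = (I*√1365/7 + 4931)/((-803 - 1*1243) + 4268) = (4931 + I*√1365/7)/((-803 - 1243) + 4268) = (4931 + I*√1365/7)/(-2046 + 4268) = (4931 + I*√1365/7)/2222 = (4931 + I*√1365/7)*(1/2222) = 4931/2222 + I*√1365/15554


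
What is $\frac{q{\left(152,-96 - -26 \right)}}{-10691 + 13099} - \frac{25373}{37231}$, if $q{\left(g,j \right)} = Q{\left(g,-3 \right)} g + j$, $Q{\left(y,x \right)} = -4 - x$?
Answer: $- \frac{34681733}{44826124} \approx -0.77369$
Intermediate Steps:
$q{\left(g,j \right)} = j - g$ ($q{\left(g,j \right)} = \left(-4 - -3\right) g + j = \left(-4 + 3\right) g + j = - g + j = j - g$)
$\frac{q{\left(152,-96 - -26 \right)}}{-10691 + 13099} - \frac{25373}{37231} = \frac{\left(-96 - -26\right) - 152}{-10691 + 13099} - \frac{25373}{37231} = \frac{\left(-96 + 26\right) - 152}{2408} - \frac{25373}{37231} = \left(-70 - 152\right) \frac{1}{2408} - \frac{25373}{37231} = \left(-222\right) \frac{1}{2408} - \frac{25373}{37231} = - \frac{111}{1204} - \frac{25373}{37231} = - \frac{34681733}{44826124}$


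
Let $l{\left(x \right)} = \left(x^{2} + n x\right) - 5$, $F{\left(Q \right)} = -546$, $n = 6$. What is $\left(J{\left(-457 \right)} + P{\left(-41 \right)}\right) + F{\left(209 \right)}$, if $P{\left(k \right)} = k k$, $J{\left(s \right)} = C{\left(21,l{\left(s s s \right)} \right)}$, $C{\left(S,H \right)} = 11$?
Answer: $1146$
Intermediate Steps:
$l{\left(x \right)} = -5 + x^{2} + 6 x$ ($l{\left(x \right)} = \left(x^{2} + 6 x\right) - 5 = -5 + x^{2} + 6 x$)
$J{\left(s \right)} = 11$
$P{\left(k \right)} = k^{2}$
$\left(J{\left(-457 \right)} + P{\left(-41 \right)}\right) + F{\left(209 \right)} = \left(11 + \left(-41\right)^{2}\right) - 546 = \left(11 + 1681\right) - 546 = 1692 - 546 = 1146$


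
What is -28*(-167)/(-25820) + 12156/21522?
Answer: 8884627/23154085 ≈ 0.38372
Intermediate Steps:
-28*(-167)/(-25820) + 12156/21522 = 4676*(-1/25820) + 12156*(1/21522) = -1169/6455 + 2026/3587 = 8884627/23154085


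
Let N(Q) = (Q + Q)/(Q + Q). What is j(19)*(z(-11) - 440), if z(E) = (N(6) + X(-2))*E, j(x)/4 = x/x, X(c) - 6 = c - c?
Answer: -2068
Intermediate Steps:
X(c) = 6 (X(c) = 6 + (c - c) = 6 + 0 = 6)
j(x) = 4 (j(x) = 4*(x/x) = 4*1 = 4)
N(Q) = 1 (N(Q) = (2*Q)/((2*Q)) = (2*Q)*(1/(2*Q)) = 1)
z(E) = 7*E (z(E) = (1 + 6)*E = 7*E)
j(19)*(z(-11) - 440) = 4*(7*(-11) - 440) = 4*(-77 - 440) = 4*(-517) = -2068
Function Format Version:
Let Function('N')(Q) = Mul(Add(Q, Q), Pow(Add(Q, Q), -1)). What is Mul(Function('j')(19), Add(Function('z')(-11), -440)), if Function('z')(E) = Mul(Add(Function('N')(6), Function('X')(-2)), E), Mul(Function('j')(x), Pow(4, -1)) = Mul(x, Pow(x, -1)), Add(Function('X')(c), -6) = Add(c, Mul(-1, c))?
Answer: -2068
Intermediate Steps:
Function('X')(c) = 6 (Function('X')(c) = Add(6, Add(c, Mul(-1, c))) = Add(6, 0) = 6)
Function('j')(x) = 4 (Function('j')(x) = Mul(4, Mul(x, Pow(x, -1))) = Mul(4, 1) = 4)
Function('N')(Q) = 1 (Function('N')(Q) = Mul(Mul(2, Q), Pow(Mul(2, Q), -1)) = Mul(Mul(2, Q), Mul(Rational(1, 2), Pow(Q, -1))) = 1)
Function('z')(E) = Mul(7, E) (Function('z')(E) = Mul(Add(1, 6), E) = Mul(7, E))
Mul(Function('j')(19), Add(Function('z')(-11), -440)) = Mul(4, Add(Mul(7, -11), -440)) = Mul(4, Add(-77, -440)) = Mul(4, -517) = -2068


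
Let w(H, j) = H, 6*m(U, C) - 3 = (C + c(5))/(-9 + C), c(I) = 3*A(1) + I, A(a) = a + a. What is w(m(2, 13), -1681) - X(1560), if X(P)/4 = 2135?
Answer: -17077/2 ≈ -8538.5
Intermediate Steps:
X(P) = 8540 (X(P) = 4*2135 = 8540)
A(a) = 2*a
c(I) = 6 + I (c(I) = 3*(2*1) + I = 3*2 + I = 6 + I)
m(U, C) = ½ + (11 + C)/(6*(-9 + C)) (m(U, C) = ½ + ((C + (6 + 5))/(-9 + C))/6 = ½ + ((C + 11)/(-9 + C))/6 = ½ + ((11 + C)/(-9 + C))/6 = ½ + (11 + C)/(6*(-9 + C)))
w(m(2, 13), -1681) - X(1560) = 2*(-4 + 13)/(3*(-9 + 13)) - 1*8540 = (⅔)*9/4 - 8540 = (⅔)*(¼)*9 - 8540 = 3/2 - 8540 = -17077/2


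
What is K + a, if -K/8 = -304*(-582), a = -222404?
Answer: -1637828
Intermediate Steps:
K = -1415424 (K = -(-2432)*(-582) = -8*176928 = -1415424)
K + a = -1415424 - 222404 = -1637828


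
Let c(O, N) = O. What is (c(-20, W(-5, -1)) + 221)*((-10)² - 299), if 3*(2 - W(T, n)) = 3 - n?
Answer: -39999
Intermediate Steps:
W(T, n) = 1 + n/3 (W(T, n) = 2 - (3 - n)/3 = 2 + (-1 + n/3) = 1 + n/3)
(c(-20, W(-5, -1)) + 221)*((-10)² - 299) = (-20 + 221)*((-10)² - 299) = 201*(100 - 299) = 201*(-199) = -39999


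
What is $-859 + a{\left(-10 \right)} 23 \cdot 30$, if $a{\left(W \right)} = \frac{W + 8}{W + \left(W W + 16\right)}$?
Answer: $- \frac{46217}{53} \approx -872.02$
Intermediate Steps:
$a{\left(W \right)} = \frac{8 + W}{16 + W + W^{2}}$ ($a{\left(W \right)} = \frac{8 + W}{W + \left(W^{2} + 16\right)} = \frac{8 + W}{W + \left(16 + W^{2}\right)} = \frac{8 + W}{16 + W + W^{2}}$)
$-859 + a{\left(-10 \right)} 23 \cdot 30 = -859 + \frac{8 - 10}{16 - 10 + \left(-10\right)^{2}} \cdot 23 \cdot 30 = -859 + \frac{1}{16 - 10 + 100} \left(-2\right) 690 = -859 + \frac{1}{106} \left(-2\right) 690 = -859 - \frac{690}{53} = - \frac{46217}{53}$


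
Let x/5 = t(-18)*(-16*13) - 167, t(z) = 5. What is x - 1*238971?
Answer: -245006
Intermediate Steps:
x = -6035 (x = 5*(5*(-16*13) - 167) = 5*(5*(-208) - 167) = 5*(-1040 - 167) = 5*(-1207) = -6035)
x - 1*238971 = -6035 - 1*238971 = -6035 - 238971 = -245006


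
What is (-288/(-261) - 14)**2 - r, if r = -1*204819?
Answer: 172392655/841 ≈ 2.0499e+5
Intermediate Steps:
r = -204819
(-288/(-261) - 14)**2 - r = (-288/(-261) - 14)**2 - 1*(-204819) = (-288*(-1/261) - 14)**2 + 204819 = (32/29 - 14)**2 + 204819 = (-374/29)**2 + 204819 = 139876/841 + 204819 = 172392655/841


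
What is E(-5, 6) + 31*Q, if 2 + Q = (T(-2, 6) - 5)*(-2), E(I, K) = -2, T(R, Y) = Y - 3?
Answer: 60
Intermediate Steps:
T(R, Y) = -3 + Y
Q = 2 (Q = -2 + ((-3 + 6) - 5)*(-2) = -2 + (3 - 5)*(-2) = -2 - 2*(-2) = -2 + 4 = 2)
E(-5, 6) + 31*Q = -2 + 31*2 = -2 + 62 = 60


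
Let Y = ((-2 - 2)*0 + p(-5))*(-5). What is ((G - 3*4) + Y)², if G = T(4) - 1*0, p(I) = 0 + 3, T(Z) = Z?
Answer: 529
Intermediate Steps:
p(I) = 3
G = 4 (G = 4 - 1*0 = 4 + 0 = 4)
Y = -15 (Y = ((-2 - 2)*0 + 3)*(-5) = (-4*0 + 3)*(-5) = (0 + 3)*(-5) = 3*(-5) = -15)
((G - 3*4) + Y)² = ((4 - 3*4) - 15)² = ((4 - 12) - 15)² = (-8 - 15)² = (-23)² = 529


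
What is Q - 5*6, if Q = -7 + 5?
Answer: -32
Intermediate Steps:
Q = -2
Q - 5*6 = -2 - 5*6 = -2 - 30 = -32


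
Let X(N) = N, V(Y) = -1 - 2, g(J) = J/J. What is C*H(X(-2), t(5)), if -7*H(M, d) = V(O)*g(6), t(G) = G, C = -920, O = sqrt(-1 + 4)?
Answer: -2760/7 ≈ -394.29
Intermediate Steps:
g(J) = 1
O = sqrt(3) ≈ 1.7320
V(Y) = -3
H(M, d) = 3/7 (H(M, d) = -(-3)/7 = -1/7*(-3) = 3/7)
C*H(X(-2), t(5)) = -920*3/7 = -2760/7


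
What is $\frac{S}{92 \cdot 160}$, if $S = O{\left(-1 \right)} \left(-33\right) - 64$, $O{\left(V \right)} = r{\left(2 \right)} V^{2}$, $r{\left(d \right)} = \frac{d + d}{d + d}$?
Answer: $- \frac{97}{14720} \approx -0.0065897$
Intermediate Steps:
$r{\left(d \right)} = 1$ ($r{\left(d \right)} = \frac{2 d}{2 d} = 2 d \frac{1}{2 d} = 1$)
$O{\left(V \right)} = V^{2}$ ($O{\left(V \right)} = 1 V^{2} = V^{2}$)
$S = -97$ ($S = \left(-1\right)^{2} \left(-33\right) - 64 = 1 \left(-33\right) - 64 = -33 - 64 = -97$)
$\frac{S}{92 \cdot 160} = - \frac{97}{92 \cdot 160} = - \frac{97}{14720}$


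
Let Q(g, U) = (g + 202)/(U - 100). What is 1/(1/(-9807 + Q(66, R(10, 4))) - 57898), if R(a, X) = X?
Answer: -235435/13631215654 ≈ -1.7272e-5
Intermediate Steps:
Q(g, U) = (202 + g)/(-100 + U)
1/(1/(-9807 + Q(66, R(10, 4))) - 57898) = 1/(1/(-9807 + (202 + 66)/(-100 + 4)) - 57898) = 1/(1/(-9807 + 268/(-96)) - 57898) = 1/(1/(-9807 - 1/96*268) - 57898) = 1/(1/(-9807 - 67/24) - 57898) = 1/(1/(-235435/24) - 57898) = 1/(-24/235435 - 57898) = 1/(-13631215654/235435) = -235435/13631215654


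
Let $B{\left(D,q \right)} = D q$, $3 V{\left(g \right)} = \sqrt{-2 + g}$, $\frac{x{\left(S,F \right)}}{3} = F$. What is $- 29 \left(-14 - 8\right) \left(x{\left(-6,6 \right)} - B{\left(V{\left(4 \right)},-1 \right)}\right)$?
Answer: $11484 + \frac{638 \sqrt{2}}{3} \approx 11785.0$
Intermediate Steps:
$x{\left(S,F \right)} = 3 F$
$V{\left(g \right)} = \frac{\sqrt{-2 + g}}{3}$
$- 29 \left(-14 - 8\right) \left(x{\left(-6,6 \right)} - B{\left(V{\left(4 \right)},-1 \right)}\right) = - 29 \left(-14 - 8\right) \left(3 \cdot 6 - \frac{\sqrt{-2 + 4}}{3} \left(-1\right)\right) = \left(-29\right) \left(-22\right) \left(18 - \frac{\sqrt{2}}{3} \left(-1\right)\right) = 638 \left(18 - - \frac{\sqrt{2}}{3}\right) = 638 \left(18 + \frac{\sqrt{2}}{3}\right) = 11484 + \frac{638 \sqrt{2}}{3}$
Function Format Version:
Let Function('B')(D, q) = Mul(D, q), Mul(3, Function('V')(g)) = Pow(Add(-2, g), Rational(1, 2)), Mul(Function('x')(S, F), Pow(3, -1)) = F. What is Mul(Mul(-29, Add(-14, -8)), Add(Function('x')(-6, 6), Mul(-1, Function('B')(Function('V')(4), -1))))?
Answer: Add(11484, Mul(Rational(638, 3), Pow(2, Rational(1, 2)))) ≈ 11785.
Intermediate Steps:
Function('x')(S, F) = Mul(3, F)
Function('V')(g) = Mul(Rational(1, 3), Pow(Add(-2, g), Rational(1, 2)))
Mul(Mul(-29, Add(-14, -8)), Add(Function('x')(-6, 6), Mul(-1, Function('B')(Function('V')(4), -1)))) = Mul(Mul(-29, Add(-14, -8)), Add(Mul(3, 6), Mul(-1, Mul(Mul(Rational(1, 3), Pow(Add(-2, 4), Rational(1, 2))), -1)))) = Mul(Mul(-29, -22), Add(18, Mul(-1, Mul(Mul(Rational(1, 3), Pow(2, Rational(1, 2))), -1)))) = Mul(638, Add(18, Mul(-1, Mul(Rational(-1, 3), Pow(2, Rational(1, 2)))))) = Mul(638, Add(18, Mul(Rational(1, 3), Pow(2, Rational(1, 2))))) = Add(11484, Mul(Rational(638, 3), Pow(2, Rational(1, 2))))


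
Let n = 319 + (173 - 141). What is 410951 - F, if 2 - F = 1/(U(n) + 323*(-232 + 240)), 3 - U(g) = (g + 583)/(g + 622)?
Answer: 1034036860906/2516217 ≈ 4.1095e+5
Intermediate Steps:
n = 351 (n = 319 + 32 = 351)
U(g) = 3 - (583 + g)/(622 + g) (U(g) = 3 - (g + 583)/(g + 622) = 3 - (583 + g)/(622 + g))
F = 5031461/2516217 (F = 2 - 1/((1283 + 2*351)/(622 + 351) + 323*(-232 + 240)) = 2 - 1/((1283 + 702)/973 + 323*8) = 2 - 1/((1/973)*1985 + 2584) = 2 - 1/(1985/973 + 2584) = 2 - 1/2516217/973 = 2 - 1*973/2516217 = 2 - 973/2516217 = 5031461/2516217 ≈ 1.9996)
410951 - F = 410951 - 1*5031461/2516217 = 410951 - 5031461/2516217 = 1034036860906/2516217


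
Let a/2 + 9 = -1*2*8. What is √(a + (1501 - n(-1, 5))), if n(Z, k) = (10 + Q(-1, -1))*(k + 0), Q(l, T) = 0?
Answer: √1401 ≈ 37.430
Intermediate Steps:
a = -50 (a = -18 + 2*(-1*2*8) = -18 + 2*(-2*8) = -18 + 2*(-16) = -18 - 32 = -50)
n(Z, k) = 10*k (n(Z, k) = (10 + 0)*(k + 0) = 10*k)
√(a + (1501 - n(-1, 5))) = √(-50 + (1501 - 10*5)) = √(-50 + (1501 - 1*50)) = √(-50 + (1501 - 50)) = √(-50 + 1451) = √1401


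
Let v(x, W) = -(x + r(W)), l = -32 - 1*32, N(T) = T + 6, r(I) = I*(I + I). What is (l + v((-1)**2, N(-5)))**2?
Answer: 4489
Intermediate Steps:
r(I) = 2*I**2 (r(I) = I*(2*I) = 2*I**2)
N(T) = 6 + T
l = -64 (l = -32 - 32 = -64)
v(x, W) = -x - 2*W**2 (v(x, W) = -(x + 2*W**2) = -x - 2*W**2)
(l + v((-1)**2, N(-5)))**2 = (-64 + (-1*(-1)**2 - 2*(6 - 5)**2))**2 = (-64 + (-1*1 - 2*1**2))**2 = (-64 + (-1 - 2*1))**2 = (-64 + (-1 - 2))**2 = (-64 - 3)**2 = (-67)**2 = 4489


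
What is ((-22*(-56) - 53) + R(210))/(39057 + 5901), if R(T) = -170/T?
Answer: 12371/472059 ≈ 0.026206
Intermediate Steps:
((-22*(-56) - 53) + R(210))/(39057 + 5901) = ((-22*(-56) - 53) - 170/210)/(39057 + 5901) = ((1232 - 53) - 170*1/210)/44958 = (1179 - 17/21)*(1/44958) = (24742/21)*(1/44958) = 12371/472059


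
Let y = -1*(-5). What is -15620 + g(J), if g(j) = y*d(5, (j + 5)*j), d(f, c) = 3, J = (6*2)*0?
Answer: -15605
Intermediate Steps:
y = 5
J = 0 (J = 12*0 = 0)
g(j) = 15 (g(j) = 5*3 = 15)
-15620 + g(J) = -15620 + 15 = -15605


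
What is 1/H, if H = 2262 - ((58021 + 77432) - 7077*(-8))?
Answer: -1/189807 ≈ -5.2685e-6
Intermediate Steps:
H = -189807 (H = 2262 - (135453 + 56616) = 2262 - 1*192069 = 2262 - 192069 = -189807)
1/H = 1/(-189807) = -1/189807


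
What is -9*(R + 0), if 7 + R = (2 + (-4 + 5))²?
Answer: -18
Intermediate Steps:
R = 2 (R = -7 + (2 + (-4 + 5))² = -7 + (2 + 1)² = -7 + 3² = -7 + 9 = 2)
-9*(R + 0) = -9*(2 + 0) = -9*2 = -18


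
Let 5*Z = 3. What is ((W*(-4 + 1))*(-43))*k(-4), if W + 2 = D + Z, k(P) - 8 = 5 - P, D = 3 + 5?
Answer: 72369/5 ≈ 14474.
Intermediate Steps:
Z = ⅗ (Z = (⅕)*3 = ⅗ ≈ 0.60000)
D = 8
k(P) = 13 - P (k(P) = 8 + (5 - P) = 13 - P)
W = 33/5 (W = -2 + (8 + ⅗) = -2 + 43/5 = 33/5 ≈ 6.6000)
((W*(-4 + 1))*(-43))*k(-4) = ((33*(-4 + 1)/5)*(-43))*(13 - 1*(-4)) = (((33/5)*(-3))*(-43))*(13 + 4) = -99/5*(-43)*17 = (4257/5)*17 = 72369/5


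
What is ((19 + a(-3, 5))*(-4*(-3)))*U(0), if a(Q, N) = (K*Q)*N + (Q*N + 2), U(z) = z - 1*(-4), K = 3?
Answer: -1872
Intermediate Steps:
U(z) = 4 + z (U(z) = z + 4 = 4 + z)
a(Q, N) = 2 + 4*N*Q (a(Q, N) = (3*Q)*N + (Q*N + 2) = 3*N*Q + (N*Q + 2) = 3*N*Q + (2 + N*Q) = 2 + 4*N*Q)
((19 + a(-3, 5))*(-4*(-3)))*U(0) = ((19 + (2 + 4*5*(-3)))*(-4*(-3)))*(4 + 0) = ((19 + (2 - 60))*12)*4 = ((19 - 58)*12)*4 = -39*12*4 = -468*4 = -1872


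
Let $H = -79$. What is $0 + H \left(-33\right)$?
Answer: $2607$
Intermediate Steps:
$0 + H \left(-33\right) = 0 - -2607 = 0 + 2607 = 2607$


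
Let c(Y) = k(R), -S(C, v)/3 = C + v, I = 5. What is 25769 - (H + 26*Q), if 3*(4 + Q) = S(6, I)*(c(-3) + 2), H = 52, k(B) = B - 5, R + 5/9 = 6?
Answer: 238681/9 ≈ 26520.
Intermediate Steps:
R = 49/9 (R = -5/9 + 6 = 49/9 ≈ 5.4444)
k(B) = -5 + B
S(C, v) = -3*C - 3*v (S(C, v) = -3*(C + v) = -3*C - 3*v)
c(Y) = 4/9 (c(Y) = -5 + 49/9 = 4/9)
Q = -278/9 (Q = -4 + ((-3*6 - 3*5)*(4/9 + 2))/3 = -4 + ((-18 - 15)*(22/9))/3 = -4 + (-33*22/9)/3 = -4 + (⅓)*(-242/3) = -4 - 242/9 = -278/9 ≈ -30.889)
25769 - (H + 26*Q) = 25769 - (52 + 26*(-278/9)) = 25769 - (52 - 7228/9) = 25769 - 1*(-6760/9) = 25769 + 6760/9 = 238681/9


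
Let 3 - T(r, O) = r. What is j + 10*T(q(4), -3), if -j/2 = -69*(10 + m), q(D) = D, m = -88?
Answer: -10774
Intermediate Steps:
T(r, O) = 3 - r
j = -10764 (j = -(-138)*(10 - 88) = -(-138)*(-78) = -2*5382 = -10764)
j + 10*T(q(4), -3) = -10764 + 10*(3 - 1*4) = -10764 + 10*(3 - 4) = -10764 + 10*(-1) = -10764 - 10 = -10774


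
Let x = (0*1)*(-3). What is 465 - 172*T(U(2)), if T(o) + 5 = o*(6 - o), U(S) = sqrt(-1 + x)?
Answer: 1153 - 1032*I ≈ 1153.0 - 1032.0*I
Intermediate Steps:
x = 0 (x = 0*(-3) = 0)
U(S) = I (U(S) = sqrt(-1 + 0) = sqrt(-1) = I)
T(o) = -5 + o*(6 - o)
465 - 172*T(U(2)) = 465 - 172*(-5 - I**2 + 6*I) = 465 - 172*(-5 - 1*(-1) + 6*I) = 465 - 172*(-5 + 1 + 6*I) = 465 - 172*(-4 + 6*I) = 465 + (688 - 1032*I) = 1153 - 1032*I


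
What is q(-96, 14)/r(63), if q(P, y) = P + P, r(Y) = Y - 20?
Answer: -192/43 ≈ -4.4651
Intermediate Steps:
r(Y) = -20 + Y
q(P, y) = 2*P
q(-96, 14)/r(63) = (2*(-96))/(-20 + 63) = -192/43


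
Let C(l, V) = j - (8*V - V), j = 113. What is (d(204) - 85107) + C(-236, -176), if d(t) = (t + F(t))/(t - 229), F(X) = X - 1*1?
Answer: -2094457/25 ≈ -83778.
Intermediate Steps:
F(X) = -1 + X (F(X) = X - 1 = -1 + X)
C(l, V) = 113 - 7*V (C(l, V) = 113 - (8*V - V) = 113 - 7*V)
d(t) = (-1 + 2*t)/(-229 + t) (d(t) = (t + (-1 + t))/(t - 229) = (-1 + 2*t)/(-229 + t))
(d(204) - 85107) + C(-236, -176) = ((-1 + 2*204)/(-229 + 204) - 85107) + (113 - 7*(-176)) = ((-1 + 408)/(-25) - 85107) + (113 + 1232) = (-1/25*407 - 85107) + 1345 = (-407/25 - 85107) + 1345 = -2128082/25 + 1345 = -2094457/25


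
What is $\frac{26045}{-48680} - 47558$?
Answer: $- \frac{463029897}{9736} \approx -47559.0$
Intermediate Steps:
$\frac{26045}{-48680} - 47558 = 26045 \left(- \frac{1}{48680}\right) - 47558 = - \frac{5209}{9736} - 47558 = - \frac{463029897}{9736}$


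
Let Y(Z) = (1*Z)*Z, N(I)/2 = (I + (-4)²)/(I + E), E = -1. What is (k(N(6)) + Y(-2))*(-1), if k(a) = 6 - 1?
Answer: -9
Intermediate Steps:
N(I) = 2*(16 + I)/(-1 + I) (N(I) = 2*((I + (-4)²)/(I - 1)) = 2*((I + 16)/(-1 + I)) = 2*((16 + I)/(-1 + I)) = 2*(16 + I)/(-1 + I))
Y(Z) = Z² (Y(Z) = Z*Z = Z²)
k(a) = 5
(k(N(6)) + Y(-2))*(-1) = (5 + (-2)²)*(-1) = (5 + 4)*(-1) = 9*(-1) = -9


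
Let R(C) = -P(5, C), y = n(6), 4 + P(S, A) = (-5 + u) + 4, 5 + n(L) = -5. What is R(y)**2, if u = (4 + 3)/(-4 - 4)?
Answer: 2209/64 ≈ 34.516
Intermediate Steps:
n(L) = -10 (n(L) = -5 - 5 = -10)
u = -7/8 (u = 7/(-8) = 7*(-1/8) = -7/8 ≈ -0.87500)
P(S, A) = -47/8 (P(S, A) = -4 + ((-5 - 7/8) + 4) = -4 + (-47/8 + 4) = -4 - 15/8 = -47/8)
y = -10
R(C) = 47/8 (R(C) = -1*(-47/8) = 47/8)
R(y)**2 = (47/8)**2 = 2209/64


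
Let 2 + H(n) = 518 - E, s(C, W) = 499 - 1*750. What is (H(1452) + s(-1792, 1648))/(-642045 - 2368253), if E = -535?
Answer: -400/1505149 ≈ -0.00026575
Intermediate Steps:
s(C, W) = -251 (s(C, W) = 499 - 750 = -251)
H(n) = 1051 (H(n) = -2 + (518 - 1*(-535)) = -2 + (518 + 535) = -2 + 1053 = 1051)
(H(1452) + s(-1792, 1648))/(-642045 - 2368253) = (1051 - 251)/(-642045 - 2368253) = 800/(-3010298) = 800*(-1/3010298) = -400/1505149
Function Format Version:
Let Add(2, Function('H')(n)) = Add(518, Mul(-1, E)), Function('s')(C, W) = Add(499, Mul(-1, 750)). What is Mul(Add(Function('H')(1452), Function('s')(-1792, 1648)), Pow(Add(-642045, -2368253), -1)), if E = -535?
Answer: Rational(-400, 1505149) ≈ -0.00026575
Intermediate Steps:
Function('s')(C, W) = -251 (Function('s')(C, W) = Add(499, -750) = -251)
Function('H')(n) = 1051 (Function('H')(n) = Add(-2, Add(518, Mul(-1, -535))) = Add(-2, Add(518, 535)) = Add(-2, 1053) = 1051)
Mul(Add(Function('H')(1452), Function('s')(-1792, 1648)), Pow(Add(-642045, -2368253), -1)) = Mul(Add(1051, -251), Pow(Add(-642045, -2368253), -1)) = Mul(800, Pow(-3010298, -1)) = Mul(800, Rational(-1, 3010298)) = Rational(-400, 1505149)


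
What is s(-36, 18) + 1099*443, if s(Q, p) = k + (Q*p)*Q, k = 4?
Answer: 510189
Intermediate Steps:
s(Q, p) = 4 + p*Q² (s(Q, p) = 4 + (Q*p)*Q = 4 + p*Q²)
s(-36, 18) + 1099*443 = (4 + 18*(-36)²) + 1099*443 = (4 + 18*1296) + 486857 = (4 + 23328) + 486857 = 23332 + 486857 = 510189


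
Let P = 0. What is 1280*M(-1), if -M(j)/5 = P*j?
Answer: 0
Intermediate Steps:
M(j) = 0 (M(j) = -0*j = -5*0 = 0)
1280*M(-1) = 1280*0 = 0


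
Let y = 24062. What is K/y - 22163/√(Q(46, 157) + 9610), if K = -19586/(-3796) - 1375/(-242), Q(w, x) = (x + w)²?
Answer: 56587/125591609 - 22163*√50819/50819 ≈ -98.314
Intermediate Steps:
Q(w, x) = (w + x)²
K = 113174/10439 (K = -19586*(-1/3796) - 1375*(-1/242) = 9793/1898 + 125/22 = 113174/10439 ≈ 10.841)
K/y - 22163/√(Q(46, 157) + 9610) = (113174/10439)/24062 - 22163/√((46 + 157)² + 9610) = (113174/10439)*(1/24062) - 22163/√(203² + 9610) = 56587/125591609 - 22163/√(41209 + 9610) = 56587/125591609 - 22163*√50819/50819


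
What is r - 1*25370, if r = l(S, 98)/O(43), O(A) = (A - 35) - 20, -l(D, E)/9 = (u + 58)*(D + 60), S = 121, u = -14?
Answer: -19397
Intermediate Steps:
l(D, E) = -23760 - 396*D (l(D, E) = -9*(-14 + 58)*(D + 60) = -396*(60 + D) = -9*(2640 + 44*D) = -23760 - 396*D)
O(A) = -55 + A (O(A) = (-35 + A) - 20 = -55 + A)
r = 5973 (r = (-23760 - 396*121)/(-55 + 43) = (-23760 - 47916)/(-12) = -71676*(-1/12) = 5973)
r - 1*25370 = 5973 - 1*25370 = 5973 - 25370 = -19397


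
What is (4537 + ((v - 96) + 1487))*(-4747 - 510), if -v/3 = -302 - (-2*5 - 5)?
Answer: -35689773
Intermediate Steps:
v = 861 (v = -3*(-302 - (-2*5 - 5)) = -3*(-302 - (-10 - 5)) = -3*(-302 - 1*(-15)) = -3*(-302 + 15) = -3*(-287) = 861)
(4537 + ((v - 96) + 1487))*(-4747 - 510) = (4537 + ((861 - 96) + 1487))*(-4747 - 510) = (4537 + (765 + 1487))*(-5257) = (4537 + 2252)*(-5257) = 6789*(-5257) = -35689773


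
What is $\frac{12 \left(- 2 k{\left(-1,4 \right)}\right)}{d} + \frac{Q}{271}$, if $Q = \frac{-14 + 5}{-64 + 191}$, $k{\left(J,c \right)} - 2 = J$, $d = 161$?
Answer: $- \frac{827457}{5541137} \approx -0.14933$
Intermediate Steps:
$k{\left(J,c \right)} = 2 + J$
$Q = - \frac{9}{127} \approx -0.070866$
$\frac{12 \left(- 2 k{\left(-1,4 \right)}\right)}{d} + \frac{Q}{271} = \frac{12 \left(- 2 \left(2 - 1\right)\right)}{161} - \frac{9}{127 \cdot 271} = 12 \left(\left(-2\right) 1\right) \frac{1}{161} - \frac{9}{34417} = 12 \left(-2\right) \frac{1}{161} - \frac{9}{34417} = \left(-24\right) \frac{1}{161} - \frac{9}{34417} = - \frac{24}{161} - \frac{9}{34417} = - \frac{827457}{5541137}$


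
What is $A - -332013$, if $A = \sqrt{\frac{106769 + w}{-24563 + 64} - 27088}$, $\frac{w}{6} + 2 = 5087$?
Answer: $332013 + \frac{33 i \sqrt{14932605981}}{24499} \approx 3.3201 \cdot 10^{5} + 164.6 i$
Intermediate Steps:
$w = 30510$ ($w = -12 + 6 \cdot 5087 = -12 + 30522 = 30510$)
$A = \frac{33 i \sqrt{14932605981}}{24499}$ ($A = \sqrt{\frac{106769 + 30510}{-24563 + 64} - 27088} = \sqrt{\frac{137279}{-24499} - 27088} = \sqrt{137279 \left(- \frac{1}{24499}\right) - 27088} = \sqrt{- \frac{137279}{24499} - 27088} = \sqrt{- \frac{663766191}{24499}} = \frac{33 i \sqrt{14932605981}}{24499} \approx 164.6 i$)
$A - -332013 = \frac{33 i \sqrt{14932605981}}{24499} - -332013 = \frac{33 i \sqrt{14932605981}}{24499} + 332013 = 332013 + \frac{33 i \sqrt{14932605981}}{24499}$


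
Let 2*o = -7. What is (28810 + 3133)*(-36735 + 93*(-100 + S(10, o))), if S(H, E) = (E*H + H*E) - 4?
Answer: -1690327731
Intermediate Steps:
o = -7/2 (o = (½)*(-7) = -7/2 ≈ -3.5000)
S(H, E) = -4 + 2*E*H (S(H, E) = (E*H + E*H) - 4 = 2*E*H - 4 = -4 + 2*E*H)
(28810 + 3133)*(-36735 + 93*(-100 + S(10, o))) = (28810 + 3133)*(-36735 + 93*(-100 + (-4 + 2*(-7/2)*10))) = 31943*(-36735 + 93*(-100 + (-4 - 70))) = 31943*(-36735 + 93*(-100 - 74)) = 31943*(-36735 + 93*(-174)) = 31943*(-36735 - 16182) = 31943*(-52917) = -1690327731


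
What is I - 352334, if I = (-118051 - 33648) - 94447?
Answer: -598480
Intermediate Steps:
I = -246146 (I = -151699 - 94447 = -246146)
I - 352334 = -246146 - 352334 = -598480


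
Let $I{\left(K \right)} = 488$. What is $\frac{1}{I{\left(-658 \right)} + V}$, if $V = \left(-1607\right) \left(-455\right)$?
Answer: $\frac{1}{731673} \approx 1.3667 \cdot 10^{-6}$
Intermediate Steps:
$V = 731185$
$\frac{1}{I{\left(-658 \right)} + V} = \frac{1}{488 + 731185} = \frac{1}{731673}$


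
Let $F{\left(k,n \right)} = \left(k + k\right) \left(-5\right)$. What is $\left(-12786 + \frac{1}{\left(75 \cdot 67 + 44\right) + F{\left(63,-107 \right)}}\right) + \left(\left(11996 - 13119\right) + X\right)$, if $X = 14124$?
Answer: $\frac{954386}{4439} \approx 215.0$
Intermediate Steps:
$F{\left(k,n \right)} = - 10 k$ ($F{\left(k,n \right)} = 2 k \left(-5\right) = - 10 k$)
$\left(-12786 + \frac{1}{\left(75 \cdot 67 + 44\right) + F{\left(63,-107 \right)}}\right) + \left(\left(11996 - 13119\right) + X\right) = \left(-12786 + \frac{1}{\left(75 \cdot 67 + 44\right) - 630}\right) + \left(\left(11996 - 13119\right) + 14124\right) = \left(-12786 + \frac{1}{\left(5025 + 44\right) - 630}\right) + \left(-1123 + 14124\right) = \left(-12786 + \frac{1}{5069 - 630}\right) + 13001 = \left(-12786 + \frac{1}{4439}\right) + 13001 = - \frac{56757053}{4439} + 13001 = \frac{954386}{4439}$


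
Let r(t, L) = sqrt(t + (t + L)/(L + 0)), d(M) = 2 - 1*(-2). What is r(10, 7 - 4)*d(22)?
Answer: 4*sqrt(129)/3 ≈ 15.144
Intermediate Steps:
d(M) = 4 (d(M) = 2 + 2 = 4)
r(t, L) = sqrt(t + (L + t)/L)
r(10, 7 - 4)*d(22) = sqrt(1 + 10 + 10/(7 - 4))*4 = sqrt(1 + 10 + 10/3)*4 = sqrt(43/3)*4 = (sqrt(129)/3)*4 = 4*sqrt(129)/3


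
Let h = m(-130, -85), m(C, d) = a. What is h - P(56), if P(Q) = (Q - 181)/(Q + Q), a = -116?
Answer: -12867/112 ≈ -114.88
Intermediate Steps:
P(Q) = (-181 + Q)/(2*Q) (P(Q) = (-181 + Q)/((2*Q)) = (-181 + Q)*(1/(2*Q)) = (-181 + Q)/(2*Q))
m(C, d) = -116
h = -116
h - P(56) = -116 - (-181 + 56)/(2*56) = -116 - (-125)/(2*56) = -116 - 1*(-125/112) = -116 + 125/112 = -12867/112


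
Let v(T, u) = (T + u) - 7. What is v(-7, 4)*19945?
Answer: -199450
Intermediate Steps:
v(T, u) = -7 + T + u
v(-7, 4)*19945 = (-7 - 7 + 4)*19945 = -10*19945 = -199450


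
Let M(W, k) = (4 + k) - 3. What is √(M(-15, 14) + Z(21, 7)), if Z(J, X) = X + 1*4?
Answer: √26 ≈ 5.0990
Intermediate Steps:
Z(J, X) = 4 + X (Z(J, X) = X + 4 = 4 + X)
M(W, k) = 1 + k
√(M(-15, 14) + Z(21, 7)) = √((1 + 14) + (4 + 7)) = √(15 + 11) = √26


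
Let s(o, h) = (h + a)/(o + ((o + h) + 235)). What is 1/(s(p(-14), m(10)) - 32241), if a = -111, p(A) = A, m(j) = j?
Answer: -217/6996398 ≈ -3.1016e-5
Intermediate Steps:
s(o, h) = (-111 + h)/(235 + h + 2*o) (s(o, h) = (h - 111)/(o + ((o + h) + 235)) = (-111 + h)/(o + ((h + o) + 235)) = (-111 + h)/(o + (235 + h + o)) = (-111 + h)/(235 + h + 2*o))
1/(s(p(-14), m(10)) - 32241) = 1/((-111 + 10)/(235 + 10 + 2*(-14)) - 32241) = 1/(-101/(235 + 10 - 28) - 32241) = 1/(-101/217 - 32241) = 1/(-6996398/217) = -217/6996398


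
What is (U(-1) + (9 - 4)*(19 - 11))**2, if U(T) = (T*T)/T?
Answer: 1521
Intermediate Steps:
U(T) = T (U(T) = T**2/T = T)
(U(-1) + (9 - 4)*(19 - 11))**2 = (-1 + (9 - 4)*(19 - 11))**2 = (-1 + 5*8)**2 = (-1 + 40)**2 = 39**2 = 1521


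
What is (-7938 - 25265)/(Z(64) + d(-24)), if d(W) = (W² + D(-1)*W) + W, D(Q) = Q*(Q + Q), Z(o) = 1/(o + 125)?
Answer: -6275367/95257 ≈ -65.878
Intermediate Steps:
Z(o) = 1/(125 + o)
D(Q) = 2*Q² (D(Q) = Q*(2*Q) = 2*Q²)
d(W) = W² + 3*W (d(W) = (W² + (2*(-1)²)*W) + W = (W² + (2*1)*W) + W = (W² + 2*W) + W = W² + 3*W)
(-7938 - 25265)/(Z(64) + d(-24)) = (-7938 - 25265)/(1/(125 + 64) - 24*(3 - 24)) = -33203/(1/189 - 24*(-21)) = -33203/(1/189 + 504) = -33203/95257/189 = -33203*189/95257 = -6275367/95257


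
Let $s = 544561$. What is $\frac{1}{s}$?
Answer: $\frac{1}{544561} \approx 1.8363 \cdot 10^{-6}$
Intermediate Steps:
$\frac{1}{s} = \frac{1}{544561}$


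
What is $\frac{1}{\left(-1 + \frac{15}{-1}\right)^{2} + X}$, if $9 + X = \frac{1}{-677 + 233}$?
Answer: $\frac{444}{109667} \approx 0.0040486$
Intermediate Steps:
$X = - \frac{3997}{444}$ ($X = -9 + \frac{1}{-677 + 233} = -9 + \frac{1}{-444} = -9 - \frac{1}{444} = - \frac{3997}{444} \approx -9.0023$)
$\frac{1}{\left(-1 + \frac{15}{-1}\right)^{2} + X} = \frac{1}{\left(-1 + \frac{15}{-1}\right)^{2} - \frac{3997}{444}} = \frac{1}{\left(-1 + 15 \left(-1\right)\right)^{2} - \frac{3997}{444}} = \frac{1}{\left(-1 - 15\right)^{2} - \frac{3997}{444}} = \frac{1}{\left(-16\right)^{2} - \frac{3997}{444}} = \frac{1}{256 - \frac{3997}{444}} = \frac{1}{\frac{109667}{444}} = \frac{444}{109667}$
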